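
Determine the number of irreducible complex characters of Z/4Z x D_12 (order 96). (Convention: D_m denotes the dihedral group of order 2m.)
36

Proof sketch: The number of irreducible complex representations of a finite group equals its number of conjugacy classes. For a direct product, #classes(G x H) = #classes(G) * #classes(H). Z/4Z has 4 classes (abelian), D_12 has 9 classes, so 4 * 9 = 36, so Z/4Z x D_12 (order 96) has exactly 36 irreducible complex representations.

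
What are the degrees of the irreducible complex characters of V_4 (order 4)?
Dimensions: 1, 1, 1, 1

There are 4 irreducibles (= number of conjugacy classes). Their dimensions d_i satisfy sum d_i^2 = |G| = 4: 1 + 1 + 1 + 1 = 4.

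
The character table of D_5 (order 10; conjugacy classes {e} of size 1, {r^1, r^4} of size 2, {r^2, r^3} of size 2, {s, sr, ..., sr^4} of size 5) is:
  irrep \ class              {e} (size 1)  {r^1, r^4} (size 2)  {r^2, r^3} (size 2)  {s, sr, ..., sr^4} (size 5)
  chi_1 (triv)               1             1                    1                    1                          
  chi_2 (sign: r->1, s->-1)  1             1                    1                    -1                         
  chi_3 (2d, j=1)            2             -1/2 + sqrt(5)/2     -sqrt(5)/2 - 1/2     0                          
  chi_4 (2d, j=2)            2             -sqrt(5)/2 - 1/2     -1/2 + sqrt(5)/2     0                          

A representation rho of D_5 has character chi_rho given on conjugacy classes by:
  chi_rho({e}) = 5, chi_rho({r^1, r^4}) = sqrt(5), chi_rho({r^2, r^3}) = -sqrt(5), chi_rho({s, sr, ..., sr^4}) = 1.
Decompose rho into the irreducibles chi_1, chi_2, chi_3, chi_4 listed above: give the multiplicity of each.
Multiplicities: chi_1: 1, chi_2: 0, chi_3: 2, chi_4: 0.

Justification: Use <chi_rho, chi> = (1/|G|) sum_C |C| * chi_rho(C) * conj(chi(C)) with |G| = 10 for each irreducible chi in the table:
  <chi_rho, chi_1> = (1/10)[1*(5)*conj(1) + 2*(sqrt(5))*conj(1) + 2*(-sqrt(5))*conj(1) + 5*(1)*conj(1)]
      = (1/10)[(5) + (2*sqrt(5)) + (-2*sqrt(5)) + (5)] = 10/10 = 1
  <chi_rho, chi_2> = (1/10)[1*(5)*conj(1) + 2*(sqrt(5))*conj(1) + 2*(-sqrt(5))*conj(1) + 5*(1)*conj(-1)]
      = (1/10)[(5) + (2*sqrt(5)) + (-2*sqrt(5)) + (-5)] = 0/10 = 0
  <chi_rho, chi_3> = (1/10)[1*(5)*conj(2) + 2*(sqrt(5))*conj(-1/2 + sqrt(5)/2) + 2*(-sqrt(5))*conj(-sqrt(5)/2 - 1/2) + 5*(1)*conj(0)]
      = (1/10)[(10) + (5 - sqrt(5)) + (sqrt(5) + 5) + (0)] = 20/10 = 2
  <chi_rho, chi_4> = (1/10)[1*(5)*conj(2) + 2*(sqrt(5))*conj(-sqrt(5)/2 - 1/2) + 2*(-sqrt(5))*conj(-1/2 + sqrt(5)/2) + 5*(1)*conj(0)]
      = (1/10)[(10) + (-5 - sqrt(5)) + (-5 + sqrt(5)) + (0)] = 0/10 = 0
Dimension check: dim(rho) = sum (mult * dim) = 1*1 + 0*1 + 2*2 + 0*2 = 5 = chi_rho(e) = 5.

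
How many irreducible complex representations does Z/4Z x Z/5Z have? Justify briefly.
20

Solution. The number of irreducible complex representations of a finite group equals its number of conjugacy classes. Z/4Z x Z/5Z is abelian of order 20, so every element is its own conjugacy class: 20 classes, so Z/4Z x Z/5Z (order 20) has exactly 20 irreducible complex representations.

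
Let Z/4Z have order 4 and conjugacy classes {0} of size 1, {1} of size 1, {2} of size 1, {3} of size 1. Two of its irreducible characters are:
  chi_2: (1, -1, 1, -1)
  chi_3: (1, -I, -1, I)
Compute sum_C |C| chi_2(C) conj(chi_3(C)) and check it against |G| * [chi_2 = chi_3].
Sum = 0; so <chi_2, chi_3> = 0 (distinct irreducibles are orthogonal).

Reasoning: Compute term by term over conjugacy classes (|C| * chi_2(C) * conj(chi_3(C))):
  1*(1)*conj(1) + 1*(-1)*conj(-I) + 1*(1)*conj(-1) + 1*(-1)*conj(I)
  = (1) + (-I) + (-1) + (I)
  = 0.
(Exp terms are combined using exp(i*s)*conj(exp(i*t)) = exp(i*(s-t)), and sums of them are collapsed using the identity that for every m > 1 the m distinct m-th roots of unity sum to 0, e.g. 1 + exp(2*I*pi/3) + exp(-2*I*pi/3) = 0.)
Dividing by |G| = 4 gives 0/4 = 0, matching the row-orthogonality relation <chi_2, chi_3> = [chi_2 = chi_3].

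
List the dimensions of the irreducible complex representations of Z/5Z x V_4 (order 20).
Dimensions: 1, 1, 1, 1, 1, 1, 1, 1, 1, 1, 1, 1, 1, 1, 1, 1, 1, 1, 1, 1

Why: There are 20 irreducibles (= number of conjugacy classes). Their dimensions d_i satisfy sum d_i^2 = |G| = 20: 1 + 1 + 1 + 1 + 1 + 1 + 1 + 1 + 1 + 1 + 1 + 1 + 1 + 1 + 1 + 1 + 1 + 1 + 1 + 1 = 20. (For the product with Z/5Z: each of the 5 1-dim characters of Z/5Z tensors with each irrep of V_4, giving 5 copies of each V_4-dimension.)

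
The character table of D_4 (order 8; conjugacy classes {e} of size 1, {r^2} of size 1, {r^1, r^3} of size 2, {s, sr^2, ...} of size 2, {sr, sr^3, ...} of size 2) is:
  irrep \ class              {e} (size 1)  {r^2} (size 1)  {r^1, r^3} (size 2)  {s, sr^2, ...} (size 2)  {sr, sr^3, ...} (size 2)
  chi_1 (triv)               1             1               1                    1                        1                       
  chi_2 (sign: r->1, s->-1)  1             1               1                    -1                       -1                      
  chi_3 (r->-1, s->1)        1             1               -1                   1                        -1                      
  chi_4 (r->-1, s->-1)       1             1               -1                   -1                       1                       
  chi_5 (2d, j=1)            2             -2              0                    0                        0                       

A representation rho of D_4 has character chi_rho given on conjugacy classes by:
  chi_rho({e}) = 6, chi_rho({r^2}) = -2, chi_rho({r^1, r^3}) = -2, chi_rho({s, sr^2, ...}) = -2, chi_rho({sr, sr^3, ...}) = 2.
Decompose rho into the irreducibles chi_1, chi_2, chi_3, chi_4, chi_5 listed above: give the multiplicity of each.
Multiplicities: chi_1: 0, chi_2: 0, chi_3: 0, chi_4: 2, chi_5: 2.

Explanation: Use <chi_rho, chi> = (1/|G|) sum_C |C| * chi_rho(C) * conj(chi(C)) with |G| = 8 for each irreducible chi in the table:
  <chi_rho, chi_1> = (1/8)[1*(6)*conj(1) + 1*(-2)*conj(1) + 2*(-2)*conj(1) + 2*(-2)*conj(1) + 2*(2)*conj(1)]
      = (1/8)[(6) + (-2) + (-4) + (-4) + (4)] = 0/8 = 0
  <chi_rho, chi_2> = (1/8)[1*(6)*conj(1) + 1*(-2)*conj(1) + 2*(-2)*conj(1) + 2*(-2)*conj(-1) + 2*(2)*conj(-1)]
      = (1/8)[(6) + (-2) + (-4) + (4) + (-4)] = 0/8 = 0
  <chi_rho, chi_3> = (1/8)[1*(6)*conj(1) + 1*(-2)*conj(1) + 2*(-2)*conj(-1) + 2*(-2)*conj(1) + 2*(2)*conj(-1)]
      = (1/8)[(6) + (-2) + (4) + (-4) + (-4)] = 0/8 = 0
  <chi_rho, chi_4> = (1/8)[1*(6)*conj(1) + 1*(-2)*conj(1) + 2*(-2)*conj(-1) + 2*(-2)*conj(-1) + 2*(2)*conj(1)]
      = (1/8)[(6) + (-2) + (4) + (4) + (4)] = 16/8 = 2
  <chi_rho, chi_5> = (1/8)[1*(6)*conj(2) + 1*(-2)*conj(-2) + 2*(-2)*conj(0) + 2*(-2)*conj(0) + 2*(2)*conj(0)]
      = (1/8)[(12) + (4) + (0) + (0) + (0)] = 16/8 = 2
Dimension check: dim(rho) = sum (mult * dim) = 0*1 + 0*1 + 0*1 + 2*1 + 2*2 = 6 = chi_rho(e) = 6.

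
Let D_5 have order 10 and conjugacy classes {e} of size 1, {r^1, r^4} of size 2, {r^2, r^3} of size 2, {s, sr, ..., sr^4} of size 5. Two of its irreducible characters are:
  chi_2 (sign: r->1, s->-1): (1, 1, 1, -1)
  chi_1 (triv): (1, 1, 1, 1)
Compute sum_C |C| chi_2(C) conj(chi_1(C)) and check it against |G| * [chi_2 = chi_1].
Sum = 0; so <chi_2, chi_1> = 0 (distinct irreducibles are orthogonal).

Reasoning: Compute term by term over conjugacy classes (|C| * chi_2(C) * conj(chi_1(C))):
  1*(1)*conj(1) + 2*(1)*conj(1) + 2*(1)*conj(1) + 5*(-1)*conj(1)
  = (1) + (2) + (2) + (-5)
  = 0.
Dividing by |G| = 10 gives 0/10 = 0, matching the row-orthogonality relation <chi_2, chi_1> = [chi_2 = chi_1].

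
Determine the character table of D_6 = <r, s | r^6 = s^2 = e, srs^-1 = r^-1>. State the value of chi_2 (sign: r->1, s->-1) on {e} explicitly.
Conjugacy classes: {e} of size 1, {r^3} of size 1, {r^1, r^5} of size 2, {r^2, r^4} of size 2, {s, sr^2, ...} of size 3, {sr, sr^3, ...} of size 3.
Character table:
  irrep \ class              {e} (size 1)  {r^3} (size 1)  {r^1, r^5} (size 2)  {r^2, r^4} (size 2)  {s, sr^2, ...} (size 3)  {sr, sr^3, ...} (size 3)
  chi_1 (triv)               1             1               1                    1                    1                        1                       
  chi_2 (sign: r->1, s->-1)  1             1               1                    1                    -1                       -1                      
  chi_3 (r->-1, s->1)        1             -1              -1                   1                    1                        -1                      
  chi_4 (r->-1, s->-1)       1             -1              -1                   1                    -1                       1                       
  chi_5 (2d, j=1)            2             -2              1                    -1                   0                        0                       
  chi_6 (2d, j=2)            2             2               -1                   -1                   0                        0                       

Spot check: chi_2 (sign: r->1, s->-1) on {e} = 1.

Proof sketch: D_6 has order 2*6 = 12 with 6 conjugacy classes, hence 6 irreducibles. Sum of squared dims 1 + 1 + 1 + 1 + 4 + 4 = 12 = |G|. Linear characters come from the abelianisation; the 2-dimensional irreps have character r^k -> 2*cos(2*pi*j*k/6), reflections -> 0.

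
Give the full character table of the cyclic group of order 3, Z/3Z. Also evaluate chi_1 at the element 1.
Character table of Z/3Z (irreps indexed chi_0,...,chi_2 with chi_k(m) = zeta_3^(k*m), zeta_3 = exp(2*pi*i/3)):
  irrep \ class  {0} (size 1)  {1} (size 1)    {2} (size 1)  
  chi_0          1             1               1             
  chi_1          1             exp(2*I*pi/3)   exp(-2*I*pi/3)
  chi_2          1             exp(-2*I*pi/3)  exp(2*I*pi/3) 

Spot check: chi_1(1) = zeta_3^(1*1) = zeta_3^1 = exp(2*I*pi/3).

Derivation: Z/3Z is abelian, so all 3 irreducible complex representations are 1-dimensional. They are given by chi_k(m) = zeta_3^(k*m) for k = 0,...,2. Row orthogonality: sum_m chi_k(m) conj(chi_l(m)) = 3 * [k = l].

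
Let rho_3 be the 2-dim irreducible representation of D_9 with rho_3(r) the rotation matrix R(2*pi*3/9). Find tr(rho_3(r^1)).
chi_{rho_3}(r^1) = 2*cos(2*pi*3*1/9) = -1

Why: rho_3(r^1) is rotation by angle 2*pi*3*1/9, whose trace is 2*cos(2*pi*3*1/9) = -1.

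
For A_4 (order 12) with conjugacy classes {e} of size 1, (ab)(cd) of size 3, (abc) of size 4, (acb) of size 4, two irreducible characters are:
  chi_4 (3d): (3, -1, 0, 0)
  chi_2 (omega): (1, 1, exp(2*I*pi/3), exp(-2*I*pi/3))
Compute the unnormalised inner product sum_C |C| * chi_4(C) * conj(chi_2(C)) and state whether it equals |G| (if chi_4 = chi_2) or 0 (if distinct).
Sum = 0; so <chi_4, chi_2> = 0 (distinct irreducibles are orthogonal).

Compute term by term over conjugacy classes (|C| * chi_4(C) * conj(chi_2(C))):
  1*(3)*conj(1) + 3*(-1)*conj(1) + 4*(0)*conj(exp(2*I*pi/3)) + 4*(0)*conj(exp(-2*I*pi/3))
  = (3) + (-3) + (0) + (0)
  = 0.
(Exp terms are combined using exp(i*s)*conj(exp(i*t)) = exp(i*(s-t)), and sums of them are collapsed using the identity that for every m > 1 the m distinct m-th roots of unity sum to 0, e.g. 1 + exp(2*I*pi/3) + exp(-2*I*pi/3) = 0.)
Dividing by |G| = 12 gives 0/12 = 0, matching the row-orthogonality relation <chi_4, chi_2> = [chi_4 = chi_2].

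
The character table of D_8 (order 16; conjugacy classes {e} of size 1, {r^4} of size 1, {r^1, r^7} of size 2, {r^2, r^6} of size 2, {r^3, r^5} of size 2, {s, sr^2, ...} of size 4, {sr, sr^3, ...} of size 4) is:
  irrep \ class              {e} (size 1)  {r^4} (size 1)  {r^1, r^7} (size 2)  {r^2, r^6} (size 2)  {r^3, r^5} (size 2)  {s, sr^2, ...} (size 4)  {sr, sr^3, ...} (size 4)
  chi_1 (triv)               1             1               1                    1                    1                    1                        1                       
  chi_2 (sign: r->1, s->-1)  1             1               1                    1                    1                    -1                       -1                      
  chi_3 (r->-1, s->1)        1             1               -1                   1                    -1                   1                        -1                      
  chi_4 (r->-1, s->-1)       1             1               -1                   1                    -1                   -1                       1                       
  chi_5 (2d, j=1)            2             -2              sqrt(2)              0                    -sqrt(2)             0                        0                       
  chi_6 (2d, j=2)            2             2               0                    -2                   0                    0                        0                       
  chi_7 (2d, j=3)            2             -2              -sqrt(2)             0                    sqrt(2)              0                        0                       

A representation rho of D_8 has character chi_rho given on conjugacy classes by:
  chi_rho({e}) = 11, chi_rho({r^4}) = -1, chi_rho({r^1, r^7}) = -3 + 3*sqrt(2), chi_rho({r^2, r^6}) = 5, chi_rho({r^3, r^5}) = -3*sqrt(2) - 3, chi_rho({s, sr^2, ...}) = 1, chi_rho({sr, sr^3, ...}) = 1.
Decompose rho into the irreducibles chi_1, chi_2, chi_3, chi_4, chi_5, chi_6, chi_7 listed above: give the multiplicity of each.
Multiplicities: chi_1: 1, chi_2: 0, chi_3: 2, chi_4: 2, chi_5: 3, chi_6: 0, chi_7: 0.

Derivation: Use <chi_rho, chi> = (1/|G|) sum_C |C| * chi_rho(C) * conj(chi(C)) with |G| = 16 for each irreducible chi in the table:
  <chi_rho, chi_1> = (1/16)[1*(11)*conj(1) + 1*(-1)*conj(1) + 2*(-3 + 3*sqrt(2))*conj(1) + 2*(5)*conj(1) + 2*(-3*sqrt(2) - 3)*conj(1) + 4*(1)*conj(1) + 4*(1)*conj(1)]
      = (1/16)[(11) + (-1) + (-6 + 6*sqrt(2)) + (10) + (-6*sqrt(2) - 6) + (4) + (4)] = 16/16 = 1
  <chi_rho, chi_2> = (1/16)[1*(11)*conj(1) + 1*(-1)*conj(1) + 2*(-3 + 3*sqrt(2))*conj(1) + 2*(5)*conj(1) + 2*(-3*sqrt(2) - 3)*conj(1) + 4*(1)*conj(-1) + 4*(1)*conj(-1)]
      = (1/16)[(11) + (-1) + (-6 + 6*sqrt(2)) + (10) + (-6*sqrt(2) - 6) + (-4) + (-4)] = 0/16 = 0
  <chi_rho, chi_3> = (1/16)[1*(11)*conj(1) + 1*(-1)*conj(1) + 2*(-3 + 3*sqrt(2))*conj(-1) + 2*(5)*conj(1) + 2*(-3*sqrt(2) - 3)*conj(-1) + 4*(1)*conj(1) + 4*(1)*conj(-1)]
      = (1/16)[(11) + (-1) + (6 - 6*sqrt(2)) + (10) + (6 + 6*sqrt(2)) + (4) + (-4)] = 32/16 = 2
  <chi_rho, chi_4> = (1/16)[1*(11)*conj(1) + 1*(-1)*conj(1) + 2*(-3 + 3*sqrt(2))*conj(-1) + 2*(5)*conj(1) + 2*(-3*sqrt(2) - 3)*conj(-1) + 4*(1)*conj(-1) + 4*(1)*conj(1)]
      = (1/16)[(11) + (-1) + (6 - 6*sqrt(2)) + (10) + (6 + 6*sqrt(2)) + (-4) + (4)] = 32/16 = 2
  <chi_rho, chi_5> = (1/16)[1*(11)*conj(2) + 1*(-1)*conj(-2) + 2*(-3 + 3*sqrt(2))*conj(sqrt(2)) + 2*(5)*conj(0) + 2*(-3*sqrt(2) - 3)*conj(-sqrt(2)) + 4*(1)*conj(0) + 4*(1)*conj(0)]
      = (1/16)[(22) + (2) + (12 - 6*sqrt(2)) + (0) + (6*sqrt(2) + 12) + (0) + (0)] = 48/16 = 3
  <chi_rho, chi_6> = (1/16)[1*(11)*conj(2) + 1*(-1)*conj(2) + 2*(-3 + 3*sqrt(2))*conj(0) + 2*(5)*conj(-2) + 2*(-3*sqrt(2) - 3)*conj(0) + 4*(1)*conj(0) + 4*(1)*conj(0)]
      = (1/16)[(22) + (-2) + (0) + (-20) + (0) + (0) + (0)] = 0/16 = 0
  <chi_rho, chi_7> = (1/16)[1*(11)*conj(2) + 1*(-1)*conj(-2) + 2*(-3 + 3*sqrt(2))*conj(-sqrt(2)) + 2*(5)*conj(0) + 2*(-3*sqrt(2) - 3)*conj(sqrt(2)) + 4*(1)*conj(0) + 4*(1)*conj(0)]
      = (1/16)[(22) + (2) + (-12 + 6*sqrt(2)) + (0) + (-12 - 6*sqrt(2)) + (0) + (0)] = 0/16 = 0
Dimension check: dim(rho) = sum (mult * dim) = 1*1 + 0*1 + 2*1 + 2*1 + 3*2 + 0*2 + 0*2 = 11 = chi_rho(e) = 11.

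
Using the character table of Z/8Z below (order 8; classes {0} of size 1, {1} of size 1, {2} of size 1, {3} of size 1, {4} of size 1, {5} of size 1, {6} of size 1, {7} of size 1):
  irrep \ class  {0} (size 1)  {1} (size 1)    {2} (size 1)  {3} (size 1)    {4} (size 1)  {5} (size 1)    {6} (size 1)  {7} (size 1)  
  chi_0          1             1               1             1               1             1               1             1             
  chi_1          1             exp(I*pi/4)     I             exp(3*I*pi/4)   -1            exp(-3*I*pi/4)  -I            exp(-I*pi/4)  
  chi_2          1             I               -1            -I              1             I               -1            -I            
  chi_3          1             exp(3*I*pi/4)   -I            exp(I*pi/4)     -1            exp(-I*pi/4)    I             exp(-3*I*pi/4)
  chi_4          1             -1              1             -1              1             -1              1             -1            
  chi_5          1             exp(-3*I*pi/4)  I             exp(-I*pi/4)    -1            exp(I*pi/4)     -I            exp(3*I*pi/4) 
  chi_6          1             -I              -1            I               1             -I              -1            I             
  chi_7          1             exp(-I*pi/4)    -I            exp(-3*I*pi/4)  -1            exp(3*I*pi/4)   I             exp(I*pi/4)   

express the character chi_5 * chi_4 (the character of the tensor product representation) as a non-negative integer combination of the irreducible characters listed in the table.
chi_5 tensor chi_4 = chi_1 (all other irreducibles have multiplicity 0).

Reasoning: The character of a tensor product is the pointwise product (chi_5 * chi_4)(C) = chi_5(C) * chi_4(C):
  {0}: (1)*(1), {1}: (exp(-3*I*pi/4))*(-1), {2}: (I)*(1), {3}: (exp(-I*pi/4))*(-1), {4}: (-1)*(1), {5}: (exp(I*pi/4))*(-1), {6}: (-I)*(1), {7}: (exp(3*I*pi/4))*(-1)
so (chi_5 * chi_4) takes values
  {0} -> 1, {1} -> -exp(-3*I*pi/4), {2} -> I, {3} -> -exp(-I*pi/4), {4} -> -1, {5} -> -exp(I*pi/4), {6} -> -I, {7} -> -exp(3*I*pi/4).
Now take the inner product of this character with each irreducible chi from the table, <chi_5*chi_4, chi> = (1/8) sum_C |C| (chi_5*chi_4)(C) conj(chi(C)):
  <chi_5*chi_4, chi_0> = (1/8)[1*(1)*conj(1) + 1*(-exp(-3*I*pi/4))*conj(1) + 1*(I)*conj(1) + 1*(-exp(-I*pi/4))*conj(1) + 1*(-1)*conj(1) + 1*(-exp(I*pi/4))*conj(1) + 1*(-I)*conj(1) + 1*(-exp(3*I*pi/4))*conj(1)]
      = (1/8)[(1) + (-exp(-3*I*pi/4)) + (I) + (-exp(-I*pi/4)) + (-1) + (-exp(I*pi/4)) + (-I) + (-exp(3*I*pi/4))] = 0/8 = 0
  <chi_5*chi_4, chi_1> = (1/8)[1*(1)*conj(1) + 1*(-exp(-3*I*pi/4))*conj(exp(I*pi/4)) + 1*(I)*conj(I) + 1*(-exp(-I*pi/4))*conj(exp(3*I*pi/4)) + 1*(-1)*conj(-1) + 1*(-exp(I*pi/4))*conj(exp(-3*I*pi/4)) + 1*(-I)*conj(-I) + 1*(-exp(3*I*pi/4))*conj(exp(-I*pi/4))]
      = (1/8)[(1) + (1) + (1) + (1) + (1) + (1) + (1) + (1)] = 8/8 = 1
  <chi_5*chi_4, chi_2> = (1/8)[1*(1)*conj(1) + 1*(-exp(-3*I*pi/4))*conj(I) + 1*(I)*conj(-1) + 1*(-exp(-I*pi/4))*conj(-I) + 1*(-1)*conj(1) + 1*(-exp(I*pi/4))*conj(I) + 1*(-I)*conj(-1) + 1*(-exp(3*I*pi/4))*conj(-I)]
      = (1/8)[(1) + (exp(-I*pi/4)) + (-I) + (-exp(I*pi/4)) + (-1) + (exp(3*I*pi/4)) + (I) + (-exp(-3*I*pi/4))] = 0/8 = 0
  <chi_5*chi_4, chi_3> = (1/8)[1*(1)*conj(1) + 1*(-exp(-3*I*pi/4))*conj(exp(3*I*pi/4)) + 1*(I)*conj(-I) + 1*(-exp(-I*pi/4))*conj(exp(I*pi/4)) + 1*(-1)*conj(-1) + 1*(-exp(I*pi/4))*conj(exp(-I*pi/4)) + 1*(-I)*conj(I) + 1*(-exp(3*I*pi/4))*conj(exp(-3*I*pi/4))]
      = (1/8)[(1) + (-I) + (-1) + (I) + (1) + (-I) + (-1) + (I)] = 0/8 = 0
  <chi_5*chi_4, chi_4> = (1/8)[1*(1)*conj(1) + 1*(-exp(-3*I*pi/4))*conj(-1) + 1*(I)*conj(1) + 1*(-exp(-I*pi/4))*conj(-1) + 1*(-1)*conj(1) + 1*(-exp(I*pi/4))*conj(-1) + 1*(-I)*conj(1) + 1*(-exp(3*I*pi/4))*conj(-1)]
      = (1/8)[(1) + (exp(-3*I*pi/4)) + (I) + (exp(-I*pi/4)) + (-1) + (exp(I*pi/4)) + (-I) + (exp(3*I*pi/4))] = 0/8 = 0
  <chi_5*chi_4, chi_5> = (1/8)[1*(1)*conj(1) + 1*(-exp(-3*I*pi/4))*conj(exp(-3*I*pi/4)) + 1*(I)*conj(I) + 1*(-exp(-I*pi/4))*conj(exp(-I*pi/4)) + 1*(-1)*conj(-1) + 1*(-exp(I*pi/4))*conj(exp(I*pi/4)) + 1*(-I)*conj(-I) + 1*(-exp(3*I*pi/4))*conj(exp(3*I*pi/4))]
      = (1/8)[(1) + (-1) + (1) + (-1) + (1) + (-1) + (1) + (-1)] = 0/8 = 0
  <chi_5*chi_4, chi_6> = (1/8)[1*(1)*conj(1) + 1*(-exp(-3*I*pi/4))*conj(-I) + 1*(I)*conj(-1) + 1*(-exp(-I*pi/4))*conj(I) + 1*(-1)*conj(1) + 1*(-exp(I*pi/4))*conj(-I) + 1*(-I)*conj(-1) + 1*(-exp(3*I*pi/4))*conj(I)]
      = (1/8)[(1) + (-exp(-I*pi/4)) + (-I) + (exp(I*pi/4)) + (-1) + (-exp(3*I*pi/4)) + (I) + (exp(-3*I*pi/4))] = 0/8 = 0
  <chi_5*chi_4, chi_7> = (1/8)[1*(1)*conj(1) + 1*(-exp(-3*I*pi/4))*conj(exp(-I*pi/4)) + 1*(I)*conj(-I) + 1*(-exp(-I*pi/4))*conj(exp(-3*I*pi/4)) + 1*(-1)*conj(-1) + 1*(-exp(I*pi/4))*conj(exp(3*I*pi/4)) + 1*(-I)*conj(I) + 1*(-exp(3*I*pi/4))*conj(exp(I*pi/4))]
      = (1/8)[(1) + (I) + (-1) + (-I) + (1) + (I) + (-1) + (-I)] = 0/8 = 0
(Exp terms are combined using exp(i*s)*conj(exp(i*t)) = exp(i*(s-t)), and sums of them are collapsed using the identity that for every m > 1 the m distinct m-th roots of unity sum to 0, e.g. 1 + exp(2*I*pi/3) + exp(-2*I*pi/3) = 0.)
Hence the multiplicities are chi_1: 1. Dimension check: dim(chi_5)*dim(chi_4) = 1*1 = 1 and sum (mult * dim) = 1*1 = 1.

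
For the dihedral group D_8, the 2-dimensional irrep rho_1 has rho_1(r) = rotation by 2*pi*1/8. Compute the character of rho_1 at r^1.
chi_{rho_1}(r^1) = 2*cos(2*pi*1*1/8) = sqrt(2)

Proof sketch: rho_1(r^1) is rotation by angle 2*pi*1*1/8, whose trace is 2*cos(2*pi*1*1/8) = sqrt(2).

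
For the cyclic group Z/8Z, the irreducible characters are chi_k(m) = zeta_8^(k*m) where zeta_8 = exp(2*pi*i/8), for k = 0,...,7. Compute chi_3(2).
chi_3(2) = zeta_8^6 = -I

Solution. chi_3(2) = zeta_8^(3*2) = zeta_8^6. Since zeta_8^8 = 1, this equals zeta_8^6 = exp(2*pi*i*6/8) = -I.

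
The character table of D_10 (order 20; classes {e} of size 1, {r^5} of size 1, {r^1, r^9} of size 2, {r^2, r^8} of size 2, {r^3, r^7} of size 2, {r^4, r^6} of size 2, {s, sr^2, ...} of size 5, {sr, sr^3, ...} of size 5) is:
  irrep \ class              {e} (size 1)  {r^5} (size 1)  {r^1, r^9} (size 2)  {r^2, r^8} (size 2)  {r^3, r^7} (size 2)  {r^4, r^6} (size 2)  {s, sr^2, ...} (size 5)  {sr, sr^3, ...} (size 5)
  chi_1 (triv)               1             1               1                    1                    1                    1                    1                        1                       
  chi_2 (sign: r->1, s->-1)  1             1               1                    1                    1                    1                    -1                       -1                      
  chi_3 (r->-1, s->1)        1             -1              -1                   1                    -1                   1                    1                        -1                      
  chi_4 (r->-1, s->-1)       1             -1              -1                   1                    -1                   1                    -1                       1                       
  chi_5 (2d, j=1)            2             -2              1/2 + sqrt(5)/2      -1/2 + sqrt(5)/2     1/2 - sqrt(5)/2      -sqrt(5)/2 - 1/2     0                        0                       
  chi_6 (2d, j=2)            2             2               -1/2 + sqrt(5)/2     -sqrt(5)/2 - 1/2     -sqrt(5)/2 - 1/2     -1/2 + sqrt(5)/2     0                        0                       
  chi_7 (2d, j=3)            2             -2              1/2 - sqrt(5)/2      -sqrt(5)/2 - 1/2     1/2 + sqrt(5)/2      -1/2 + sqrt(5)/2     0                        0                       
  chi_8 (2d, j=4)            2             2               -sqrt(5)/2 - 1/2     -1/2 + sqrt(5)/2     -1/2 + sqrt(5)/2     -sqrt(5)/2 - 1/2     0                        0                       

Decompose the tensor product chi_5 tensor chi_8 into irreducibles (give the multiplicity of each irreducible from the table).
chi_5 tensor chi_8 = chi_3 + chi_4 + chi_7 (all other irreducibles have multiplicity 0).

Proof sketch: The character of a tensor product is the pointwise product (chi_5 * chi_8)(C) = chi_5(C) * chi_8(C):
  {e}: (2)*(2), {r^5}: (-2)*(2), {r^1, r^9}: (1/2 + sqrt(5)/2)*(-sqrt(5)/2 - 1/2), {r^2, r^8}: (-1/2 + sqrt(5)/2)*(-1/2 + sqrt(5)/2), {r^3, r^7}: (1/2 - sqrt(5)/2)*(-1/2 + sqrt(5)/2), {r^4, r^6}: (-sqrt(5)/2 - 1/2)*(-sqrt(5)/2 - 1/2), {s, sr^2, ...}: (0)*(0), {sr, sr^3, ...}: (0)*(0)
so (chi_5 * chi_8) takes values
  {e} -> 4, {r^5} -> -4, {r^1, r^9} -> -3/2 - sqrt(5)/2, {r^2, r^8} -> 3/2 - sqrt(5)/2, {r^3, r^7} -> -3/2 + sqrt(5)/2, {r^4, r^6} -> sqrt(5)/2 + 3/2, {s, sr^2, ...} -> 0, {sr, sr^3, ...} -> 0.
Now take the inner product of this character with each irreducible chi from the table, <chi_5*chi_8, chi> = (1/20) sum_C |C| (chi_5*chi_8)(C) conj(chi(C)):
  <chi_5*chi_8, chi_1> = (1/20)[1*(4)*conj(1) + 1*(-4)*conj(1) + 2*(-3/2 - sqrt(5)/2)*conj(1) + 2*(3/2 - sqrt(5)/2)*conj(1) + 2*(-3/2 + sqrt(5)/2)*conj(1) + 2*(sqrt(5)/2 + 3/2)*conj(1) + 5*(0)*conj(1) + 5*(0)*conj(1)]
      = (1/20)[(4) + (-4) + (-3 - sqrt(5)) + (3 - sqrt(5)) + (-3 + sqrt(5)) + (sqrt(5) + 3) + (0) + (0)] = 0/20 = 0
  <chi_5*chi_8, chi_2> = (1/20)[1*(4)*conj(1) + 1*(-4)*conj(1) + 2*(-3/2 - sqrt(5)/2)*conj(1) + 2*(3/2 - sqrt(5)/2)*conj(1) + 2*(-3/2 + sqrt(5)/2)*conj(1) + 2*(sqrt(5)/2 + 3/2)*conj(1) + 5*(0)*conj(-1) + 5*(0)*conj(-1)]
      = (1/20)[(4) + (-4) + (-3 - sqrt(5)) + (3 - sqrt(5)) + (-3 + sqrt(5)) + (sqrt(5) + 3) + (0) + (0)] = 0/20 = 0
  <chi_5*chi_8, chi_3> = (1/20)[1*(4)*conj(1) + 1*(-4)*conj(-1) + 2*(-3/2 - sqrt(5)/2)*conj(-1) + 2*(3/2 - sqrt(5)/2)*conj(1) + 2*(-3/2 + sqrt(5)/2)*conj(-1) + 2*(sqrt(5)/2 + 3/2)*conj(1) + 5*(0)*conj(1) + 5*(0)*conj(-1)]
      = (1/20)[(4) + (4) + (sqrt(5) + 3) + (3 - sqrt(5)) + (3 - sqrt(5)) + (sqrt(5) + 3) + (0) + (0)] = 20/20 = 1
  <chi_5*chi_8, chi_4> = (1/20)[1*(4)*conj(1) + 1*(-4)*conj(-1) + 2*(-3/2 - sqrt(5)/2)*conj(-1) + 2*(3/2 - sqrt(5)/2)*conj(1) + 2*(-3/2 + sqrt(5)/2)*conj(-1) + 2*(sqrt(5)/2 + 3/2)*conj(1) + 5*(0)*conj(-1) + 5*(0)*conj(1)]
      = (1/20)[(4) + (4) + (sqrt(5) + 3) + (3 - sqrt(5)) + (3 - sqrt(5)) + (sqrt(5) + 3) + (0) + (0)] = 20/20 = 1
  <chi_5*chi_8, chi_5> = (1/20)[1*(4)*conj(2) + 1*(-4)*conj(-2) + 2*(-3/2 - sqrt(5)/2)*conj(1/2 + sqrt(5)/2) + 2*(3/2 - sqrt(5)/2)*conj(-1/2 + sqrt(5)/2) + 2*(-3/2 + sqrt(5)/2)*conj(1/2 - sqrt(5)/2) + 2*(sqrt(5)/2 + 3/2)*conj(-sqrt(5)/2 - 1/2) + 5*(0)*conj(0) + 5*(0)*conj(0)]
      = (1/20)[(8) + (8) + (-2*sqrt(5) - 4) + (-4 + 2*sqrt(5)) + (-4 + 2*sqrt(5)) + (-2*sqrt(5) - 4) + (0) + (0)] = 0/20 = 0
  <chi_5*chi_8, chi_6> = (1/20)[1*(4)*conj(2) + 1*(-4)*conj(2) + 2*(-3/2 - sqrt(5)/2)*conj(-1/2 + sqrt(5)/2) + 2*(3/2 - sqrt(5)/2)*conj(-sqrt(5)/2 - 1/2) + 2*(-3/2 + sqrt(5)/2)*conj(-sqrt(5)/2 - 1/2) + 2*(sqrt(5)/2 + 3/2)*conj(-1/2 + sqrt(5)/2) + 5*(0)*conj(0) + 5*(0)*conj(0)]
      = (1/20)[(8) + (-8) + (-sqrt(5) - 1) + (1 - sqrt(5)) + (-1 + sqrt(5)) + (1 + sqrt(5)) + (0) + (0)] = 0/20 = 0
  <chi_5*chi_8, chi_7> = (1/20)[1*(4)*conj(2) + 1*(-4)*conj(-2) + 2*(-3/2 - sqrt(5)/2)*conj(1/2 - sqrt(5)/2) + 2*(3/2 - sqrt(5)/2)*conj(-sqrt(5)/2 - 1/2) + 2*(-3/2 + sqrt(5)/2)*conj(1/2 + sqrt(5)/2) + 2*(sqrt(5)/2 + 3/2)*conj(-1/2 + sqrt(5)/2) + 5*(0)*conj(0) + 5*(0)*conj(0)]
      = (1/20)[(8) + (8) + (1 + sqrt(5)) + (1 - sqrt(5)) + (1 - sqrt(5)) + (1 + sqrt(5)) + (0) + (0)] = 20/20 = 1
  <chi_5*chi_8, chi_8> = (1/20)[1*(4)*conj(2) + 1*(-4)*conj(2) + 2*(-3/2 - sqrt(5)/2)*conj(-sqrt(5)/2 - 1/2) + 2*(3/2 - sqrt(5)/2)*conj(-1/2 + sqrt(5)/2) + 2*(-3/2 + sqrt(5)/2)*conj(-1/2 + sqrt(5)/2) + 2*(sqrt(5)/2 + 3/2)*conj(-sqrt(5)/2 - 1/2) + 5*(0)*conj(0) + 5*(0)*conj(0)]
      = (1/20)[(8) + (-8) + (4 + 2*sqrt(5)) + (-4 + 2*sqrt(5)) + (4 - 2*sqrt(5)) + (-2*sqrt(5) - 4) + (0) + (0)] = 0/20 = 0
Hence the multiplicities are chi_3: 1, chi_4: 1, chi_7: 1. Dimension check: dim(chi_5)*dim(chi_8) = 2*2 = 4 and sum (mult * dim) = 1*1 + 1*1 + 1*2 = 4.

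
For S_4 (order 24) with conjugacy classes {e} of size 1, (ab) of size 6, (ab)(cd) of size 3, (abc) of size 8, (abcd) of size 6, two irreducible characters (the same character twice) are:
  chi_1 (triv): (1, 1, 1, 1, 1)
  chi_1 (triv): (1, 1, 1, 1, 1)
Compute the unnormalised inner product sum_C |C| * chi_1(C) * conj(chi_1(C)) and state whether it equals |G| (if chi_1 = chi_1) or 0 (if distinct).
Sum = 24 = |G| = 24; so <chi_1, chi_1> = 1 (norm-1 confirms irreducibility).

Why: Compute term by term over conjugacy classes (|C| * chi_1(C) * conj(chi_1(C))):
  1*(1)*conj(1) + 6*(1)*conj(1) + 3*(1)*conj(1) + 8*(1)*conj(1) + 6*(1)*conj(1)
  = (1) + (6) + (3) + (8) + (6)
  = 24.
Dividing by |G| = 24 gives 24/24 = 1, matching the row-orthogonality relation <chi_1, chi_1> = [chi_1 = chi_1].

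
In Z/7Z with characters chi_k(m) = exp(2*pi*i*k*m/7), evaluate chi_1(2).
chi_1(2) = zeta_7^2 = exp(4*I*pi/7)

Proof sketch: chi_1(2) = zeta_7^(1*2) = zeta_7^2. Since zeta_7^7 = 1, this equals zeta_7^2 = exp(2*pi*i*2/7) = exp(4*I*pi/7).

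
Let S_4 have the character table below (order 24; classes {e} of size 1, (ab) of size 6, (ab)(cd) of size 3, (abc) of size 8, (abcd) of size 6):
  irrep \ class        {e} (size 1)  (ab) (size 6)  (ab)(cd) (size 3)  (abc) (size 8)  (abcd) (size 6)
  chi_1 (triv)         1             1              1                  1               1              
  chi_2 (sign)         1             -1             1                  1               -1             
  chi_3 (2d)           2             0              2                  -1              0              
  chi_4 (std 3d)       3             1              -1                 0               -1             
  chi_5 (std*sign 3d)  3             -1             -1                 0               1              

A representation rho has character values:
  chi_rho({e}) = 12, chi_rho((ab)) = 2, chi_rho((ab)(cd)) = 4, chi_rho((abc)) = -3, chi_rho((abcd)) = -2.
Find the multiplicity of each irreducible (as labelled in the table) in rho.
Multiplicities: chi_1: 0, chi_2: 0, chi_3: 3, chi_4: 2, chi_5: 0.

Derivation: Use <chi_rho, chi> = (1/|G|) sum_C |C| * chi_rho(C) * conj(chi(C)) with |G| = 24 for each irreducible chi in the table:
  <chi_rho, chi_1> = (1/24)[1*(12)*conj(1) + 6*(2)*conj(1) + 3*(4)*conj(1) + 8*(-3)*conj(1) + 6*(-2)*conj(1)]
      = (1/24)[(12) + (12) + (12) + (-24) + (-12)] = 0/24 = 0
  <chi_rho, chi_2> = (1/24)[1*(12)*conj(1) + 6*(2)*conj(-1) + 3*(4)*conj(1) + 8*(-3)*conj(1) + 6*(-2)*conj(-1)]
      = (1/24)[(12) + (-12) + (12) + (-24) + (12)] = 0/24 = 0
  <chi_rho, chi_3> = (1/24)[1*(12)*conj(2) + 6*(2)*conj(0) + 3*(4)*conj(2) + 8*(-3)*conj(-1) + 6*(-2)*conj(0)]
      = (1/24)[(24) + (0) + (24) + (24) + (0)] = 72/24 = 3
  <chi_rho, chi_4> = (1/24)[1*(12)*conj(3) + 6*(2)*conj(1) + 3*(4)*conj(-1) + 8*(-3)*conj(0) + 6*(-2)*conj(-1)]
      = (1/24)[(36) + (12) + (-12) + (0) + (12)] = 48/24 = 2
  <chi_rho, chi_5> = (1/24)[1*(12)*conj(3) + 6*(2)*conj(-1) + 3*(4)*conj(-1) + 8*(-3)*conj(0) + 6*(-2)*conj(1)]
      = (1/24)[(36) + (-12) + (-12) + (0) + (-12)] = 0/24 = 0
Dimension check: dim(rho) = sum (mult * dim) = 0*1 + 0*1 + 3*2 + 2*3 + 0*3 = 12 = chi_rho(e) = 12.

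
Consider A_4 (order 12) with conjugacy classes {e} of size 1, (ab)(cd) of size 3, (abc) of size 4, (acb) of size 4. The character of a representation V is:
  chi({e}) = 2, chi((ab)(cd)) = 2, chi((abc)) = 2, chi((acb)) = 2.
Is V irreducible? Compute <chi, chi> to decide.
Not irreducible (reducible): <chi, chi> = 4 > 1.

Proof sketch: <chi, chi> = (1/|G|) sum_C |C| * |chi(C)|^2 = (1/12)[1*|2|^2 + 3*|2|^2 + 4*|2|^2 + 4*|2|^2]
  = (1/12)[(4) + (12) + (16) + (16)] = 48/12 = 4.
(Exp terms are combined using exp(i*s)*conj(exp(i*t)) = exp(i*(s-t)), and sums of them are collapsed using the identity that for every m > 1 the m distinct m-th roots of unity sum to 0, e.g. 1 + exp(2*I*pi/3) + exp(-2*I*pi/3) = 0.)
A character is irreducible iff <chi, chi> = 1, so this representation is reducible.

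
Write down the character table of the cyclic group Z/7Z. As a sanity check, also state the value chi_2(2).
Character table of Z/7Z (irreps indexed chi_0,...,chi_6 with chi_k(m) = zeta_7^(k*m), zeta_7 = exp(2*pi*i/7)):
  irrep \ class  {0} (size 1)  {1} (size 1)    {2} (size 1)    {3} (size 1)    {4} (size 1)    {5} (size 1)    {6} (size 1)  
  chi_0          1             1               1               1               1               1               1             
  chi_1          1             exp(2*I*pi/7)   exp(4*I*pi/7)   exp(6*I*pi/7)   exp(-6*I*pi/7)  exp(-4*I*pi/7)  exp(-2*I*pi/7)
  chi_2          1             exp(4*I*pi/7)   exp(-6*I*pi/7)  exp(-2*I*pi/7)  exp(2*I*pi/7)   exp(6*I*pi/7)   exp(-4*I*pi/7)
  chi_3          1             exp(6*I*pi/7)   exp(-2*I*pi/7)  exp(4*I*pi/7)   exp(-4*I*pi/7)  exp(2*I*pi/7)   exp(-6*I*pi/7)
  chi_4          1             exp(-6*I*pi/7)  exp(2*I*pi/7)   exp(-4*I*pi/7)  exp(4*I*pi/7)   exp(-2*I*pi/7)  exp(6*I*pi/7) 
  chi_5          1             exp(-4*I*pi/7)  exp(6*I*pi/7)   exp(2*I*pi/7)   exp(-2*I*pi/7)  exp(-6*I*pi/7)  exp(4*I*pi/7) 
  chi_6          1             exp(-2*I*pi/7)  exp(-4*I*pi/7)  exp(-6*I*pi/7)  exp(6*I*pi/7)   exp(4*I*pi/7)   exp(2*I*pi/7) 

Spot check: chi_2(2) = zeta_7^(2*2) = zeta_7^4 = exp(-6*I*pi/7).

Proof sketch: Z/7Z is abelian, so all 7 irreducible complex representations are 1-dimensional. They are given by chi_k(m) = zeta_7^(k*m) for k = 0,...,6. Row orthogonality: sum_m chi_k(m) conj(chi_l(m)) = 7 * [k = l].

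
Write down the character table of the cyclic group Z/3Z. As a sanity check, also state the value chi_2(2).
Character table of Z/3Z (irreps indexed chi_0,...,chi_2 with chi_k(m) = zeta_3^(k*m), zeta_3 = exp(2*pi*i/3)):
  irrep \ class  {0} (size 1)  {1} (size 1)    {2} (size 1)  
  chi_0          1             1               1             
  chi_1          1             exp(2*I*pi/3)   exp(-2*I*pi/3)
  chi_2          1             exp(-2*I*pi/3)  exp(2*I*pi/3) 

Spot check: chi_2(2) = zeta_3^(2*2) = zeta_3^4 = exp(2*I*pi/3).

Working: Z/3Z is abelian, so all 3 irreducible complex representations are 1-dimensional. They are given by chi_k(m) = zeta_3^(k*m) for k = 0,...,2. Row orthogonality: sum_m chi_k(m) conj(chi_l(m)) = 3 * [k = l].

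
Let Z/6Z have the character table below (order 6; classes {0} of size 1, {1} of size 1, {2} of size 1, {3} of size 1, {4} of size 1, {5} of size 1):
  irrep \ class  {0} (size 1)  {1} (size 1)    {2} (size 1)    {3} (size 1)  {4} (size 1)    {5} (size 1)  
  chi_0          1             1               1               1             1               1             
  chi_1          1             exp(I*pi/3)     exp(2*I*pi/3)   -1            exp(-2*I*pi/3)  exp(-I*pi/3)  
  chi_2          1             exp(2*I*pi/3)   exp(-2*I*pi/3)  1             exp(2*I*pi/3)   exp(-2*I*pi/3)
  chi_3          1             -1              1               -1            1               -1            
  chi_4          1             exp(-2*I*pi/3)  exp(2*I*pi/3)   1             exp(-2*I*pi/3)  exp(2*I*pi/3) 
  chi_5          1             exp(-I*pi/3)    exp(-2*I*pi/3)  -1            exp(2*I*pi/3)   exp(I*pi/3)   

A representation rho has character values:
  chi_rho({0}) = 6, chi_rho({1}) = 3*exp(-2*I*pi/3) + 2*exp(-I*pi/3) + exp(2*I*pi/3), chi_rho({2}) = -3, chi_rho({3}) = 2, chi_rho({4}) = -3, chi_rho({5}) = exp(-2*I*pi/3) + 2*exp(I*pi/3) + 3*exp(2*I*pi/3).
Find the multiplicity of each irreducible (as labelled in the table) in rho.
Multiplicities: chi_0: 0, chi_1: 0, chi_2: 1, chi_3: 0, chi_4: 3, chi_5: 2.

Reasoning: Use <chi_rho, chi> = (1/|G|) sum_C |C| * chi_rho(C) * conj(chi(C)) with |G| = 6 for each irreducible chi in the table:
  <chi_rho, chi_0> = (1/6)[1*(6)*conj(1) + 1*(3*exp(-2*I*pi/3) + 2*exp(-I*pi/3) + exp(2*I*pi/3))*conj(1) + 1*(-3)*conj(1) + 1*(2)*conj(1) + 1*(-3)*conj(1) + 1*(exp(-2*I*pi/3) + 2*exp(I*pi/3) + 3*exp(2*I*pi/3))*conj(1)]
      = (1/6)[(6) + (3*exp(-2*I*pi/3) + 2*exp(-I*pi/3) + exp(2*I*pi/3)) + (-3) + (2) + (-3) + (exp(-2*I*pi/3) + 2*exp(I*pi/3) + 3*exp(2*I*pi/3))] = 0/6 = 0
  <chi_rho, chi_1> = (1/6)[1*(6)*conj(1) + 1*(3*exp(-2*I*pi/3) + 2*exp(-I*pi/3) + exp(2*I*pi/3))*conj(exp(I*pi/3)) + 1*(-3)*conj(exp(2*I*pi/3)) + 1*(2)*conj(-1) + 1*(-3)*conj(exp(-2*I*pi/3)) + 1*(exp(-2*I*pi/3) + 2*exp(I*pi/3) + 3*exp(2*I*pi/3))*conj(exp(-I*pi/3))]
      = (1/6)[(6) + (-3 + 2*exp(-2*I*pi/3) + exp(I*pi/3)) + (3 + 3*exp(2*I*pi/3)) + (-2) + (3 + 3*exp(-2*I*pi/3)) + (-3 + exp(-I*pi/3) + 2*exp(2*I*pi/3))] = 0/6 = 0
  <chi_rho, chi_2> = (1/6)[1*(6)*conj(1) + 1*(3*exp(-2*I*pi/3) + 2*exp(-I*pi/3) + exp(2*I*pi/3))*conj(exp(2*I*pi/3)) + 1*(-3)*conj(exp(-2*I*pi/3)) + 1*(2)*conj(1) + 1*(-3)*conj(exp(2*I*pi/3)) + 1*(exp(-2*I*pi/3) + 2*exp(I*pi/3) + 3*exp(2*I*pi/3))*conj(exp(-2*I*pi/3))]
      = (1/6)[(6) + (-1 + 3*exp(2*I*pi/3)) + (3 + 3*exp(-2*I*pi/3)) + (2) + (3 + 3*exp(2*I*pi/3)) + (-1 + 3*exp(-2*I*pi/3))] = 6/6 = 1
  <chi_rho, chi_3> = (1/6)[1*(6)*conj(1) + 1*(3*exp(-2*I*pi/3) + 2*exp(-I*pi/3) + exp(2*I*pi/3))*conj(-1) + 1*(-3)*conj(1) + 1*(2)*conj(-1) + 1*(-3)*conj(1) + 1*(exp(-2*I*pi/3) + 2*exp(I*pi/3) + 3*exp(2*I*pi/3))*conj(-1)]
      = (1/6)[(6) + (-exp(2*I*pi/3) - 2*exp(-I*pi/3) - 3*exp(-2*I*pi/3)) + (-3) + (-2) + (-3) + (-3*exp(2*I*pi/3) - 2*exp(I*pi/3) - exp(-2*I*pi/3))] = 0/6 = 0
  <chi_rho, chi_4> = (1/6)[1*(6)*conj(1) + 1*(3*exp(-2*I*pi/3) + 2*exp(-I*pi/3) + exp(2*I*pi/3))*conj(exp(-2*I*pi/3)) + 1*(-3)*conj(exp(2*I*pi/3)) + 1*(2)*conj(1) + 1*(-3)*conj(exp(-2*I*pi/3)) + 1*(exp(-2*I*pi/3) + 2*exp(I*pi/3) + 3*exp(2*I*pi/3))*conj(exp(2*I*pi/3))]
      = (1/6)[(6) + (3 + exp(-2*I*pi/3) + 2*exp(I*pi/3)) + (3 + 3*exp(2*I*pi/3)) + (2) + (3 + 3*exp(-2*I*pi/3)) + (3 + 2*exp(-I*pi/3) + exp(2*I*pi/3))] = 18/6 = 3
  <chi_rho, chi_5> = (1/6)[1*(6)*conj(1) + 1*(3*exp(-2*I*pi/3) + 2*exp(-I*pi/3) + exp(2*I*pi/3))*conj(exp(-I*pi/3)) + 1*(-3)*conj(exp(-2*I*pi/3)) + 1*(2)*conj(-1) + 1*(-3)*conj(exp(2*I*pi/3)) + 1*(exp(-2*I*pi/3) + 2*exp(I*pi/3) + 3*exp(2*I*pi/3))*conj(exp(I*pi/3))]
      = (1/6)[(6) + (1 + 3*exp(-I*pi/3)) + (3 + 3*exp(-2*I*pi/3)) + (-2) + (3 + 3*exp(2*I*pi/3)) + (1 + 3*exp(I*pi/3))] = 12/6 = 2
(Exp terms are combined using exp(i*s)*conj(exp(i*t)) = exp(i*(s-t)), and sums of them are collapsed using the identity that for every m > 1 the m distinct m-th roots of unity sum to 0, e.g. 1 + exp(2*I*pi/3) + exp(-2*I*pi/3) = 0.)
Dimension check: dim(rho) = sum (mult * dim) = 0*1 + 0*1 + 1*1 + 0*1 + 3*1 + 2*1 = 6 = chi_rho(e) = 6.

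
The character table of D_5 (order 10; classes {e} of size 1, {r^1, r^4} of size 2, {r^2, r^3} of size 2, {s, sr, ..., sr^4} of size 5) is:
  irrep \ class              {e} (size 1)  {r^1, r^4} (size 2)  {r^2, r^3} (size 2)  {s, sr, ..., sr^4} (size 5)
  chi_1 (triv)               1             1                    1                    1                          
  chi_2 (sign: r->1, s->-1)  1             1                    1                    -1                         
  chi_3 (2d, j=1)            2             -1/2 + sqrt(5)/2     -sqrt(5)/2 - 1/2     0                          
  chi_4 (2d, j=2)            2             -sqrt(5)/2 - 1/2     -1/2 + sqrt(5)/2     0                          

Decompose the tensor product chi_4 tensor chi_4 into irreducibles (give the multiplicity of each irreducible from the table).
chi_4 tensor chi_4 = chi_1 + chi_2 + chi_3 (all other irreducibles have multiplicity 0).

Reasoning: The character of a tensor product is the pointwise product (chi_4 * chi_4)(C) = chi_4(C) * chi_4(C):
  {e}: (2)*(2), {r^1, r^4}: (-sqrt(5)/2 - 1/2)*(-sqrt(5)/2 - 1/2), {r^2, r^3}: (-1/2 + sqrt(5)/2)*(-1/2 + sqrt(5)/2), {s, sr, ..., sr^4}: (0)*(0)
so (chi_4 * chi_4) takes values
  {e} -> 4, {r^1, r^4} -> sqrt(5)/2 + 3/2, {r^2, r^3} -> 3/2 - sqrt(5)/2, {s, sr, ..., sr^4} -> 0.
Now take the inner product of this character with each irreducible chi from the table, <chi_4*chi_4, chi> = (1/10) sum_C |C| (chi_4*chi_4)(C) conj(chi(C)):
  <chi_4*chi_4, chi_1> = (1/10)[1*(4)*conj(1) + 2*(sqrt(5)/2 + 3/2)*conj(1) + 2*(3/2 - sqrt(5)/2)*conj(1) + 5*(0)*conj(1)]
      = (1/10)[(4) + (sqrt(5) + 3) + (3 - sqrt(5)) + (0)] = 10/10 = 1
  <chi_4*chi_4, chi_2> = (1/10)[1*(4)*conj(1) + 2*(sqrt(5)/2 + 3/2)*conj(1) + 2*(3/2 - sqrt(5)/2)*conj(1) + 5*(0)*conj(-1)]
      = (1/10)[(4) + (sqrt(5) + 3) + (3 - sqrt(5)) + (0)] = 10/10 = 1
  <chi_4*chi_4, chi_3> = (1/10)[1*(4)*conj(2) + 2*(sqrt(5)/2 + 3/2)*conj(-1/2 + sqrt(5)/2) + 2*(3/2 - sqrt(5)/2)*conj(-sqrt(5)/2 - 1/2) + 5*(0)*conj(0)]
      = (1/10)[(8) + (1 + sqrt(5)) + (1 - sqrt(5)) + (0)] = 10/10 = 1
  <chi_4*chi_4, chi_4> = (1/10)[1*(4)*conj(2) + 2*(sqrt(5)/2 + 3/2)*conj(-sqrt(5)/2 - 1/2) + 2*(3/2 - sqrt(5)/2)*conj(-1/2 + sqrt(5)/2) + 5*(0)*conj(0)]
      = (1/10)[(8) + (-2*sqrt(5) - 4) + (-4 + 2*sqrt(5)) + (0)] = 0/10 = 0
Hence the multiplicities are chi_1: 1, chi_2: 1, chi_3: 1. Dimension check: dim(chi_4)*dim(chi_4) = 2*2 = 4 and sum (mult * dim) = 1*1 + 1*1 + 1*2 = 4.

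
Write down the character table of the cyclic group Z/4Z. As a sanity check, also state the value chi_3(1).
Character table of Z/4Z (irreps indexed chi_0,...,chi_3 with chi_k(m) = zeta_4^(k*m), zeta_4 = exp(2*pi*i/4)):
  irrep \ class  {0} (size 1)  {1} (size 1)  {2} (size 1)  {3} (size 1)
  chi_0          1             1             1             1           
  chi_1          1             I             -1            -I          
  chi_2          1             -1            1             -1          
  chi_3          1             -I            -1            I           

Spot check: chi_3(1) = zeta_4^(3*1) = zeta_4^3 = -I.

Derivation: Z/4Z is abelian, so all 4 irreducible complex representations are 1-dimensional. They are given by chi_k(m) = zeta_4^(k*m) for k = 0,...,3. Row orthogonality: sum_m chi_k(m) conj(chi_l(m)) = 4 * [k = l].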